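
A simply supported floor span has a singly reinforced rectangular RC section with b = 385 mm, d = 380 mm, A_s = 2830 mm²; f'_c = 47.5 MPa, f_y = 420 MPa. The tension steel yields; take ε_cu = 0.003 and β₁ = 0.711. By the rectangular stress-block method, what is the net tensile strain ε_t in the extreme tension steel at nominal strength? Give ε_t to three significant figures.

a = A_s f_y/(0.85 f'_c b) = 76.46 mm.
β₁ = 0.711, so c = a/β₁ = 76.46/0.711 = 107.54 mm.
From the linear strain diagram with ε_cu = 0.003: ε_t = 0.003 (d − c)/c = 0.003 × (380 − 107.54)/107.54 = 0.00760.
Since ε_t ≥ 0.005, the section is tension-controlled.

ε_t ≈ 0.00760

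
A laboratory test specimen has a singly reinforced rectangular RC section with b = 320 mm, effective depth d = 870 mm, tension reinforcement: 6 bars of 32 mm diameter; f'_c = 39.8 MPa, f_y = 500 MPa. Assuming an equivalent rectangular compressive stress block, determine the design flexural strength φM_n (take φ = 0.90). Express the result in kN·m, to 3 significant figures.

A_s = 6 × 804 = 4824 mm².
T = A_s f_y = 4824 × 500 = 2412000 N = 2412 kN.
From C = T: a = T/(0.85 f'_c b) = 2412000/(0.85 × 39.8 × 320) = 222.81 mm.
M_n = T(d − a/2) = 2412 kN × (870 − 111.405) mm = 1829.73 kN·m.
φM_n = 0.90 × 1829.73 = 1646.76 kN·m.

φM_n ≈ 1650 kN·m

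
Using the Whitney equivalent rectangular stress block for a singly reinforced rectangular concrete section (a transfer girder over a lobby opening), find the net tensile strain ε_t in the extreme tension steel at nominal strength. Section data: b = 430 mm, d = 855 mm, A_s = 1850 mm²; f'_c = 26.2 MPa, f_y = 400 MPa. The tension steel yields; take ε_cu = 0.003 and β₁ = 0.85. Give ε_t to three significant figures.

ε_t ≈ 0.0252

a = A_s f_y/(0.85 f'_c b) = 77.28 mm.
β₁ = 0.85, so c = a/β₁ = 77.28/0.85 = 90.92 mm.
From the linear strain diagram with ε_cu = 0.003: ε_t = 0.003 (d − c)/c = 0.003 × (855 − 90.92)/90.92 = 0.0252.
Since ε_t ≥ 0.005, the section is tension-controlled.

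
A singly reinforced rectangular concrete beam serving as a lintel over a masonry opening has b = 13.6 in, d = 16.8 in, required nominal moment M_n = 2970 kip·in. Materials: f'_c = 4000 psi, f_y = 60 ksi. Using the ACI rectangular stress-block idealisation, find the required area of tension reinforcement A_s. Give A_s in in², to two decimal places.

From M_n = 0.85 f'_c a b (d − a/2):
a = d − √(d² − 2M_n/(0.85 f'_c b)) = 16.8 − √(16.8² − 2 × 2970/(0.85 × 4 × 13.6)) = 4.399 in.
A_s = 0.85 f'_c a b / f_y = 0.85 × 4 × 4.399 × 13.6 / 60 = 3.390 in².

A_s ≈ 3.39 in²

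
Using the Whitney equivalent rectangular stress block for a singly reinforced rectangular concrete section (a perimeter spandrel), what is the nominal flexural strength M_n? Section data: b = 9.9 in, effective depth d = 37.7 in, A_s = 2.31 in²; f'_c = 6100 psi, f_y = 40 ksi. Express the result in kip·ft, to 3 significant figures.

M_n ≈ 283 kip·ft

T = A_s f_y = 2.31 × 40 = 92.4 kips.
a = T/(0.85 f'_c b) = 92.4/(0.85 × 6.1 × 9.9) = 1.800 in.
M_n = T(d − a/2) = 92.4 × (37.7 − 0.9) = 3400.3 kip·in = 3400.3/12 = 283.36 kip·ft.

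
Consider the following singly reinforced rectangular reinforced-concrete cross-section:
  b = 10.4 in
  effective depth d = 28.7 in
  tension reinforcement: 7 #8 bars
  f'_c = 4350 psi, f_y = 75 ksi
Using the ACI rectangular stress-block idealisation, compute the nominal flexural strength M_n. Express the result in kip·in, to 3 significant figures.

A_s = 7 × 0.79 = 5.53 in².
T = A_s f_y = 5.53 × 75 = 414.75 kips.
a = T/(0.85 f'_c b) = 414.75/(0.85 × 4.35 × 10.4) = 10.786 in.
M_n = T(d − a/2) = 414.75 × (28.7 − 5.393) = 9666.6 kip·in.

M_n ≈ 9670 kip·in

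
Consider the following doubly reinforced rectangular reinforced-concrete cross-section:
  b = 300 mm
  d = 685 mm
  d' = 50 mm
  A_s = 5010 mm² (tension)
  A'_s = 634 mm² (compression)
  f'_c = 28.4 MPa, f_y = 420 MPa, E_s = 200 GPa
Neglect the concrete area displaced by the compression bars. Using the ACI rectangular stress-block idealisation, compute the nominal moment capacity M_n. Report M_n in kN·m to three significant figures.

M_n ≈ 1190 kN·m

Assume both tension and compression steel yield.
Net tension couple steel: A_s − A'_s = 4376 mm².
a = (A_s − A'_s) f_y / (0.85 f'_c b) = 1837920/(0.85 × 28.4 × 300) = 253.79 mm.
c = a/β₁ = 253.79/0.847 = 299.63 mm; ε'_s = 0.003(c − d')/c = 0.0025 ≥ f_y/E_s = 0.0021, so compression steel does yield.
M_n = (A_s − A'_s) f_y (d − a/2) + A'_s f_y (d − d') = [1837920 × (685 − 126.895) + 266280 × (685 − 50)] × 10⁻⁶ = 1025.75 + 169.09 = 1194.84 kN·m.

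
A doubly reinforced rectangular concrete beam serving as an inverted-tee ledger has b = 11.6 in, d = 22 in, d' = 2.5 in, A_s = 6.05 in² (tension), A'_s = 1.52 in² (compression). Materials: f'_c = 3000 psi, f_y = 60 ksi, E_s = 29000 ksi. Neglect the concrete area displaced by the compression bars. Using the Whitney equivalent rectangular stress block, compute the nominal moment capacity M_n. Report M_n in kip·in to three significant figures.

M_n ≈ 6510 kip·in

Assume both steels yield.
a = (A_s − A'_s) f_y/(0.85 f'_c b) = (6.05 − 1.52) × 60/(0.85 × 3 × 11.6) = 9.189 in.
c = a/β₁ = 9.189/0.85 = 10.811 in; ε'_s = 0.003(c − d')/c = 0.0023 ≥ ε_y = 0.0021, so the compression steel yields.
M_n = (A_s − A'_s) f_y (d − a/2) + A'_s f_y (d − d') = 271.8 × (22 − 4.5945) + 91.2 × (22 − 2.5) = 4730.8 + 1778.4 = 6509.2 kip·in.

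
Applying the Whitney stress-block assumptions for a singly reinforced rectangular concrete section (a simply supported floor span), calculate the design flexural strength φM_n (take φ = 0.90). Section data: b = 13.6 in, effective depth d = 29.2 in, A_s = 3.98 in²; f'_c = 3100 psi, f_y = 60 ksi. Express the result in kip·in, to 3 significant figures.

T = A_s f_y = 3.98 × 60 = 238.8 kips.
a = T/(0.85 f'_c b) = 238.8/(0.85 × 3.1 × 13.6) = 6.664 in.
M_n = T(d − a/2) = 238.8 × (29.2 − 3.332) = 6177.3 kip·in.
φM_n = 0.90 × 6177.3 = 5559.6 kip·in.

φM_n ≈ 5560 kip·in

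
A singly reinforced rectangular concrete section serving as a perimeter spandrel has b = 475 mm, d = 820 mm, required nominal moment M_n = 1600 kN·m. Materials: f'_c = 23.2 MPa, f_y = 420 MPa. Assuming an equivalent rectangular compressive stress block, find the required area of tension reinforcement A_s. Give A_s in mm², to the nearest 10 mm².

A_s ≈ 5460 mm²

With M_n = 0.85 f'_c a b (d − a/2), solve the quadratic for a:
a = d − √(d² − 2M_n/(0.85 f'_c b)) = 820 − √(820² − 2 × 1600×10⁶/(0.85 × 23.2 × 475)) = 244.87 mm.
A_s = 0.85 f'_c a b / f_y = 0.85 × 23.2 × 244.87 × 475 / 420 = 5461.2 mm².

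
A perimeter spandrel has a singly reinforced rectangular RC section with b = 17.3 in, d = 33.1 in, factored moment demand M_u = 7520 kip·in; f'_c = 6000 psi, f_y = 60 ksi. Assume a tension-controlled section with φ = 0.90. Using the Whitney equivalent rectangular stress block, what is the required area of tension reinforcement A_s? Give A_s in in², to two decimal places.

M_n = M_u/φ = 7520/0.90 = 8355.56 kip·in.
From M_n = 0.85 f'_c a b (d − a/2):
a = d − √(d² − 2M_n/(0.85 f'_c b)) = 33.1 − √(33.1² − 2 × 8355.56/(0.85 × 6 × 17.3)) = 2.997 in.
A_s = 0.85 f'_c a b / f_y = 0.85 × 6 × 2.997 × 17.3 / 60 = 4.407 in².

A_s ≈ 4.41 in²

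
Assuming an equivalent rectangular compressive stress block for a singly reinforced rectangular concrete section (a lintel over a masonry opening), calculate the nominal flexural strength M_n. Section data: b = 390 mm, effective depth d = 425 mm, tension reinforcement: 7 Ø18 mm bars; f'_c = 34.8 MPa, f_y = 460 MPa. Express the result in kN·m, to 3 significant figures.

A_s = 7 × 254 = 1778 mm².
T = A_s f_y = 1778 × 460 = 817880 N = 817.88 kN.
From C = T: a = T/(0.85 f'_c b) = 817880/(0.85 × 34.8 × 390) = 70.90 mm.
M_n = T(d − a/2) = 817.88 kN × (425 − 35.45) mm = 318.61 kN·m.

M_n ≈ 319 kN·m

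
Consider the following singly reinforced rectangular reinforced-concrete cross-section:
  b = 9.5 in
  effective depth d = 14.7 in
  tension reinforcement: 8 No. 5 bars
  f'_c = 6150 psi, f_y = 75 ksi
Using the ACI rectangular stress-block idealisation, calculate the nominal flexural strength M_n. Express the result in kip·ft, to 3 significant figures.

A_s = 8 × 0.31 = 2.48 in².
T = A_s f_y = 2.48 × 75 = 186 kips.
a = T/(0.85 f'_c b) = 186/(0.85 × 6.15 × 9.5) = 3.745 in.
M_n = T(d − a/2) = 186 × (14.7 − 1.8725) = 2385.9 kip·in = 2385.9/12 = 198.83 kip·ft.

M_n ≈ 199 kip·ft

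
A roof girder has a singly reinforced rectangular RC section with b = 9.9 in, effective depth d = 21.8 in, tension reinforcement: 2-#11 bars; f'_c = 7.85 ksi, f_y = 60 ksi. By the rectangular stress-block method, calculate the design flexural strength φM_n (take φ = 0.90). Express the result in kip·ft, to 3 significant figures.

A_s = 2 × 1.56 = 3.12 in².
T = A_s f_y = 3.12 × 60 = 187.2 kips.
a = T/(0.85 f'_c b) = 187.2/(0.85 × 7.85 × 9.9) = 2.834 in.
M_n = T(d − a/2) = 187.2 × (21.8 − 1.417) = 3815.7 kip·in = 3815.7/12 = 317.98 kip·ft.
φM_n = 0.90 × 317.98 = 286.18 kip·ft.

φM_n ≈ 286 kip·ft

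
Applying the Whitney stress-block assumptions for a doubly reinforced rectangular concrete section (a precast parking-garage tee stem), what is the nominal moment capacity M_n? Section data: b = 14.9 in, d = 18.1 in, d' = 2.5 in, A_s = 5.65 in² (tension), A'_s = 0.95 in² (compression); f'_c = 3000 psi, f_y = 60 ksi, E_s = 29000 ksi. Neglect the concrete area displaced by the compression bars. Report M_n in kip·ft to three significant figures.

M_n ≈ 412 kip·ft

Assume both steels yield.
a = (A_s − A'_s) f_y/(0.85 f'_c b) = (5.65 − 0.95) × 60/(0.85 × 3 × 14.9) = 7.422 in.
c = a/β₁ = 7.422/0.85 = 8.732 in; ε'_s = 0.003(c − d')/c = 0.0021 ≥ ε_y = 0.0021, so the compression steel yields.
M_n = (A_s − A'_s) f_y (d − a/2) + A'_s f_y (d − d') = 282 × (18.1 − 3.711) + 57 × (18.1 − 2.5) = 4057.7 + 889.2 = 4946.9 kip·in = 4946.9/12 = 412.24 kip·ft.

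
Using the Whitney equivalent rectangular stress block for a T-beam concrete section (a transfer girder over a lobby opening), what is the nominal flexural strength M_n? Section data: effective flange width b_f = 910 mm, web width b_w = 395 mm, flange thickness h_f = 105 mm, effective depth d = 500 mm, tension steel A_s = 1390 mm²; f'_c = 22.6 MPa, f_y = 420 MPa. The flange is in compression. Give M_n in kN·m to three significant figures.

Tension: T = A_s f_y = 1390 × 420 = 583800 N.
Try a within the flange: a = T/(0.85 f'_c b_f) = 583800/(0.85 × 22.6 × 910) = 33.40 mm.
Since a = 33.40 ≤ h_f = 105 mm, the stress block lies entirely in the flange; analyse as a rectangular beam of width b_f.
M_n = T(d − a/2) = 583800 × (500 − 16.7) = 282.15 × 10⁶ N·mm.
M_n = 282.15 kN·m.

M_n ≈ 282 kN·m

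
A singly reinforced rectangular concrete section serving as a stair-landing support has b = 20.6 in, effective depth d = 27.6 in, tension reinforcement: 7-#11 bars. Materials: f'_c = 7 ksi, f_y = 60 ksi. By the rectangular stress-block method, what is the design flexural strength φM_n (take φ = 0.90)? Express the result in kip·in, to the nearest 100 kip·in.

A_s = 7 × 1.56 = 10.92 in².
T = A_s f_y = 10.92 × 60 = 655.2 kips.
a = T/(0.85 f'_c b) = 655.2/(0.85 × 7 × 20.6) = 5.346 in.
M_n = T(d − a/2) = 655.2 × (27.6 − 2.673) = 16332.2 kip·in.
φM_n = 0.90 × 16332.2 = 14699.0 kip·in.

φM_n ≈ 14700 kip·in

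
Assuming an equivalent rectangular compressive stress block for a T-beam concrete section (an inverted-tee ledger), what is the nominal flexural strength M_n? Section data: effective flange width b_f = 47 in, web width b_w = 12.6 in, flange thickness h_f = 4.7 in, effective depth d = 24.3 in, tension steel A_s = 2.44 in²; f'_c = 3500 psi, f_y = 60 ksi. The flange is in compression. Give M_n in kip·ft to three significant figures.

Tension: T = A_s f_y = 2.44 × 60 = 146.4 kips.
Try a within the flange: a = T/(0.85 f'_c b_f) = 146.4/(0.85 × 3.5 × 47) = 1.047 in.
Since a = 1.047 ≤ h_f = 4.7 in, the stress block lies entirely in the flange; analyse as a rectangular beam of width b_f.
M_n = T(d − a/2) = 146.4 × (24.3 − 0.5235) = 3480.9 kip·in.
M_n = 3480.9/12 = 290.08 kip·ft.

M_n ≈ 290 kip·ft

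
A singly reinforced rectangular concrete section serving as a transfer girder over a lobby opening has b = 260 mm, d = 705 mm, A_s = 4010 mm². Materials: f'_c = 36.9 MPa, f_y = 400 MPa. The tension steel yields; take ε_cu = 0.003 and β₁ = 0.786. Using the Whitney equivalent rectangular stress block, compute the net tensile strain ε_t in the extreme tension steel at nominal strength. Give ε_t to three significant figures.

ε_t ≈ 0.00545

a = A_s f_y/(0.85 f'_c b) = 196.69 mm.
β₁ = 0.786, so c = a/β₁ = 196.69/0.786 = 250.24 mm.
From the linear strain diagram with ε_cu = 0.003: ε_t = 0.003 (d − c)/c = 0.003 × (705 − 250.24)/250.24 = 0.00545.
Since ε_t ≥ 0.005, the section is tension-controlled.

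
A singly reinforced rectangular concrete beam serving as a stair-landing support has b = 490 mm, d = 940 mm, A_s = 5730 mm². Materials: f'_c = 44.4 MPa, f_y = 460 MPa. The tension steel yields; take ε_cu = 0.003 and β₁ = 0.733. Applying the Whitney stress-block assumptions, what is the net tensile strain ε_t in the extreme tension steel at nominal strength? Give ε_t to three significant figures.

ε_t ≈ 0.0115

a = A_s f_y/(0.85 f'_c b) = 142.53 mm.
β₁ = 0.733, so c = a/β₁ = 142.53/0.733 = 194.45 mm.
From the linear strain diagram with ε_cu = 0.003: ε_t = 0.003 (d − c)/c = 0.003 × (940 − 194.45)/194.45 = 0.0115.
Since ε_t ≥ 0.005, the section is tension-controlled.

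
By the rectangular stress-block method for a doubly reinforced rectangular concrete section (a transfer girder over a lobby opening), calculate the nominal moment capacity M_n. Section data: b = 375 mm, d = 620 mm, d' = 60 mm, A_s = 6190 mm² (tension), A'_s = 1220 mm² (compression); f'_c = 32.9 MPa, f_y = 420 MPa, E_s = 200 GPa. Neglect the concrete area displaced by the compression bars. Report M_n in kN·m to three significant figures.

M_n ≈ 1370 kN·m

Assume both tension and compression steel yield.
Net tension couple steel: A_s − A'_s = 4970 mm².
a = (A_s − A'_s) f_y / (0.85 f'_c b) = 2087400/(0.85 × 32.9 × 375) = 199.05 mm.
c = a/β₁ = 199.05/0.815 = 244.23 mm; ε'_s = 0.003(c − d')/c = 0.0023 ≥ f_y/E_s = 0.0021, so compression steel does yield.
M_n = (A_s − A'_s) f_y (d − a/2) + A'_s f_y (d − d') = [2087400 × (620 − 99.525) + 512400 × (620 − 60)] × 10⁻⁶ = 1086.44 + 286.94 = 1373.38 kN·m.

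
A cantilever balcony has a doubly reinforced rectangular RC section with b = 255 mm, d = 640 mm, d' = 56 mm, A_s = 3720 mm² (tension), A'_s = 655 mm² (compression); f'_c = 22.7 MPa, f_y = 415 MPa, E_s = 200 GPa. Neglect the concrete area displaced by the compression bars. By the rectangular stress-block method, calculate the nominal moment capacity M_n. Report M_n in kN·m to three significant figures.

M_n ≈ 808 kN·m

Assume both tension and compression steel yield.
Net tension couple steel: A_s − A'_s = 3065 mm².
a = (A_s − A'_s) f_y / (0.85 f'_c b) = 1271975/(0.85 × 22.7 × 255) = 258.52 mm.
c = a/β₁ = 258.52/0.85 = 304.14 mm; ε'_s = 0.003(c − d')/c = 0.0024 ≥ f_y/E_s = 0.0021, so compression steel does yield.
M_n = (A_s − A'_s) f_y (d − a/2) + A'_s f_y (d − d') = [1271975 × (640 − 129.26) + 271825 × (640 − 56)] × 10⁻⁶ = 649.65 + 158.75 = 808.40 kN·m.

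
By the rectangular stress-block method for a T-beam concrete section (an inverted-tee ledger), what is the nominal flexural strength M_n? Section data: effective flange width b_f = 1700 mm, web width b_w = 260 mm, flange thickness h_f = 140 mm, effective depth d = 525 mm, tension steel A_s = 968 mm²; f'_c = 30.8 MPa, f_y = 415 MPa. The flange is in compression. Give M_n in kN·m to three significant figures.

Tension: T = A_s f_y = 968 × 415 = 401720 N.
Try a within the flange: a = T/(0.85 f'_c b_f) = 401720/(0.85 × 30.8 × 1700) = 9.03 mm.
Since a = 9.03 ≤ h_f = 140 mm, the stress block lies entirely in the flange; analyse as a rectangular beam of width b_f.
M_n = T(d − a/2) = 401720 × (525 − 4.515) = 209.09 × 10⁶ N·mm.
M_n = 209.09 kN·m.

M_n ≈ 209 kN·m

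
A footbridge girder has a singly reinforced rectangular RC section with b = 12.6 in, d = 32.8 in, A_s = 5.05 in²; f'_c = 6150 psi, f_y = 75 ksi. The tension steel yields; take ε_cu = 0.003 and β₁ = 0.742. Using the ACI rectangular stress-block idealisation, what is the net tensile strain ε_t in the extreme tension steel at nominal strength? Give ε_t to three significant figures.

a = A_s f_y/(0.85 f'_c b) = 5.750 in.
β₁ = 0.742, so c = a/β₁ = 5.750/0.742 = 7.749 in.
From the linear strain diagram with ε_cu = 0.003: ε_t = 0.003 (d − c)/c = 0.003 × (32.8 − 7.749)/7.749 = 0.00970.
Since ε_t ≥ 0.005, the section is tension-controlled.

ε_t ≈ 0.00970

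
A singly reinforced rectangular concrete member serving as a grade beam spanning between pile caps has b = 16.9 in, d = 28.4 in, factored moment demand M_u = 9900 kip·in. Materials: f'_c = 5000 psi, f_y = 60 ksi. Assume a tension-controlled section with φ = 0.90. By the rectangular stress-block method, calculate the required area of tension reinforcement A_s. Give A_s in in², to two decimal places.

A_s ≈ 7.22 in²

M_n = M_u/φ = 9900/0.90 = 11000 kip·in.
From M_n = 0.85 f'_c a b (d − a/2):
a = d − √(d² − 2M_n/(0.85 f'_c b)) = 28.4 − √(28.4² − 2 × 11000/(0.85 × 5 × 16.9)) = 6.034 in.
A_s = 0.85 f'_c a b / f_y = 0.85 × 5 × 6.034 × 16.9 / 60 = 7.223 in².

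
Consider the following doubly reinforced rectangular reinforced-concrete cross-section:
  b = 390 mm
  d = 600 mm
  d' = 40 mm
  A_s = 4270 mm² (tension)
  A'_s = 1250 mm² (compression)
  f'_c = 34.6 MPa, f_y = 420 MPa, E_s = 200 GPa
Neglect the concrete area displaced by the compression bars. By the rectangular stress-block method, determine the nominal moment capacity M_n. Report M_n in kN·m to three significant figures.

Assume both tension and compression steel yield.
Net tension couple steel: A_s − A'_s = 3020 mm².
a = (A_s − A'_s) f_y / (0.85 f'_c b) = 1268400/(0.85 × 34.6 × 390) = 110.59 mm.
c = a/β₁ = 110.59/0.803 = 137.72 mm; ε'_s = 0.003(c − d')/c = 0.0021 ≥ f_y/E_s = 0.0021, so compression steel does yield.
M_n = (A_s − A'_s) f_y (d − a/2) + A'_s f_y (d − d') = [1268400 × (600 − 55.295) + 525000 × (600 − 40)] × 10⁻⁶ = 690.90 + 294.00 = 984.90 kN·m.

M_n ≈ 985 kN·m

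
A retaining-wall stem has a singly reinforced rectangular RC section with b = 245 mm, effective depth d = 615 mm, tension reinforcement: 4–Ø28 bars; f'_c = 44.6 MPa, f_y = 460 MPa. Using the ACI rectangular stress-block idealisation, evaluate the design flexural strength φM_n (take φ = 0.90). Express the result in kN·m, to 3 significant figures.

A_s = 4 × 616 = 2464 mm².
T = A_s f_y = 2464 × 460 = 1133440 N = 1133.44 kN.
From C = T: a = T/(0.85 f'_c b) = 1133440/(0.85 × 44.6 × 245) = 122.03 mm.
M_n = T(d − a/2) = 1133.44 kN × (615 − 61.015) mm = 627.91 kN·m.
φM_n = 0.90 × 627.91 = 565.12 kN·m.

φM_n ≈ 565 kN·m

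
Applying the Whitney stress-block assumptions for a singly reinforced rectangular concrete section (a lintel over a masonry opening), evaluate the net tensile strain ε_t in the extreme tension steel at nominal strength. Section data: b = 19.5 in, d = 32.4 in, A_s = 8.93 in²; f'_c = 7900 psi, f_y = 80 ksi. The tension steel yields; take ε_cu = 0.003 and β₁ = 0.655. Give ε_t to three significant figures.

a = A_s f_y/(0.85 f'_c b) = 5.456 in.
β₁ = 0.655, so c = a/β₁ = 5.456/0.655 = 8.330 in.
From the linear strain diagram with ε_cu = 0.003: ε_t = 0.003 (d − c)/c = 0.003 × (32.4 − 8.330)/8.330 = 0.00867.
Since ε_t ≥ 0.005, the section is tension-controlled.

ε_t ≈ 0.00867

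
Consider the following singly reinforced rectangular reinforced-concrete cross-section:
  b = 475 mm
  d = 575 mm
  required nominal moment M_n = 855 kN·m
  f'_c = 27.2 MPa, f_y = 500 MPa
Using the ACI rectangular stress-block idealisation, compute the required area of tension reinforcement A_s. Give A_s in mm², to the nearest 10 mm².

With M_n = 0.85 f'_c a b (d − a/2), solve the quadratic for a:
a = d − √(d² − 2M_n/(0.85 f'_c b)) = 575 − √(575² − 2 × 855×10⁶/(0.85 × 27.2 × 475)) = 156.77 mm.
A_s = 0.85 f'_c a b / f_y = 0.85 × 27.2 × 156.77 × 475 / 500 = 3443.3 mm².

A_s ≈ 3440 mm²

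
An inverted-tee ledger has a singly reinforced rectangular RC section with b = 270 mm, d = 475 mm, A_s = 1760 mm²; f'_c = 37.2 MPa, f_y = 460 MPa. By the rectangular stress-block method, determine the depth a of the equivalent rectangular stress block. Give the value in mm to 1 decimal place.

T = A_s f_y = 1760 × 460 = 809600 N = 809.6 kN.
Setting C = 0.85 f'_c a b equal to T: a = 809600/(0.85 × 37.2 × 270) = 94.8 mm.

a ≈ 94.8 mm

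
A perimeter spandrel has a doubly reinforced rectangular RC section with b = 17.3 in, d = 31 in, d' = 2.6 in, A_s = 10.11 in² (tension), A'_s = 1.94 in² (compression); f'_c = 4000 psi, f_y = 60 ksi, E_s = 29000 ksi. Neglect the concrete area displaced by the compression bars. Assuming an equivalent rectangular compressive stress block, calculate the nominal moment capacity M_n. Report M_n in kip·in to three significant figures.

M_n ≈ 16500 kip·in

Assume both steels yield.
a = (A_s − A'_s) f_y/(0.85 f'_c b) = (10.11 − 1.94) × 60/(0.85 × 4 × 17.3) = 8.334 in.
c = a/β₁ = 8.334/0.85 = 9.805 in; ε'_s = 0.003(c − d')/c = 0.0022 ≥ ε_y = 0.0021, so the compression steel yields.
M_n = (A_s − A'_s) f_y (d − a/2) + A'_s f_y (d − d') = 490.2 × (31 − 4.167) + 116.4 × (31 − 2.6) = 13153.5 + 3305.8 = 16459.3 kip·in.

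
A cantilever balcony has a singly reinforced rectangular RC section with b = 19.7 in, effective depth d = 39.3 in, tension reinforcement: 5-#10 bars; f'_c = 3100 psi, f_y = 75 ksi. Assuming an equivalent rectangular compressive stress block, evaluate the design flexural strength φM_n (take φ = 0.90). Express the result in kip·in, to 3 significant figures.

A_s = 5 × 1.27 = 6.35 in².
T = A_s f_y = 6.35 × 75 = 476.25 kips.
a = T/(0.85 f'_c b) = 476.25/(0.85 × 3.1 × 19.7) = 9.175 in.
M_n = T(d − a/2) = 476.25 × (39.3 − 4.5875) = 16531.8 kip·in.
φM_n = 0.90 × 16531.8 = 14878.6 kip·in.

φM_n ≈ 14900 kip·in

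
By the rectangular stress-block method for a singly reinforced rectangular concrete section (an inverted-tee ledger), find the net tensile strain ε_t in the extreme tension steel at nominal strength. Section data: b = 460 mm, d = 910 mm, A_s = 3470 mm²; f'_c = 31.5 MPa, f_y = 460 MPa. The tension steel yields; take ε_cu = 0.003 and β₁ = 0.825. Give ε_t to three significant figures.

ε_t ≈ 0.0144

a = A_s f_y/(0.85 f'_c b) = 129.60 mm.
β₁ = 0.825, so c = a/β₁ = 129.60/0.825 = 157.09 mm.
From the linear strain diagram with ε_cu = 0.003: ε_t = 0.003 (d − c)/c = 0.003 × (910 − 157.09)/157.09 = 0.0144.
Since ε_t ≥ 0.005, the section is tension-controlled.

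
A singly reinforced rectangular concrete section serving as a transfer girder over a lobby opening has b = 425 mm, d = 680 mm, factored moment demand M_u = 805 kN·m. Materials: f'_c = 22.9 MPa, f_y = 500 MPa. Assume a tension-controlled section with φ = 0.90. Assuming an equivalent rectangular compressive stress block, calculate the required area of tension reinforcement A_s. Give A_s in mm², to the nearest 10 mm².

M_n = M_u/φ = 805/0.90 = 894.444 kN·m.
With M_n = 0.85 f'_c a b (d − a/2), solve the quadratic for a:
a = d − √(d² − 2M_n/(0.85 f'_c b)) = 680 − √(680² − 2 × 894.444×10⁶/(0.85 × 22.9 × 425)) = 183.86 mm.
A_s = 0.85 f'_c a b / f_y = 0.85 × 22.9 × 183.86 × 425 / 500 = 3042.0 mm².

A_s ≈ 3040 mm²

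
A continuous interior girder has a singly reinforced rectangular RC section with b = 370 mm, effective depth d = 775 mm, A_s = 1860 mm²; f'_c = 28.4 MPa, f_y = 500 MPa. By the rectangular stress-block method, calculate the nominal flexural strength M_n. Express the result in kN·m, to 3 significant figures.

M_n ≈ 672 kN·m

T = A_s f_y = 1860 × 500 = 930000 N = 930 kN.
From C = T: a = T/(0.85 f'_c b) = 930000/(0.85 × 28.4 × 370) = 104.12 mm.
M_n = T(d − a/2) = 930 kN × (775 − 52.06) mm = 672.33 kN·m.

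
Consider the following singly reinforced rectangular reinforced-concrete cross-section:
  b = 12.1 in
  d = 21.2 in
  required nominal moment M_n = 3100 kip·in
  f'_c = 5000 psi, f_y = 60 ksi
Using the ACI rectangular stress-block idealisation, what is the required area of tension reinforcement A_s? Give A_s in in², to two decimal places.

From M_n = 0.85 f'_c a b (d − a/2):
a = d − √(d² − 2M_n/(0.85 f'_c b)) = 21.2 − √(21.2² − 2 × 3100/(0.85 × 5 × 12.1)) = 3.065 in.
A_s = 0.85 f'_c a b / f_y = 0.85 × 5 × 3.065 × 12.1 / 60 = 2.627 in².

A_s ≈ 2.63 in²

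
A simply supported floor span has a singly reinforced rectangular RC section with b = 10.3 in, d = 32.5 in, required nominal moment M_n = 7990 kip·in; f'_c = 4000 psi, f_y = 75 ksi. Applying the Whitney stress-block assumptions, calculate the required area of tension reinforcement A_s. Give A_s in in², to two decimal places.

A_s ≈ 3.74 in²

From M_n = 0.85 f'_c a b (d − a/2):
a = d − √(d² − 2M_n/(0.85 f'_c b)) = 32.5 − √(32.5² − 2 × 7990/(0.85 × 4 × 10.3)) = 8.006 in.
A_s = 0.85 f'_c a b / f_y = 0.85 × 4 × 8.006 × 10.3 / 75 = 3.738 in².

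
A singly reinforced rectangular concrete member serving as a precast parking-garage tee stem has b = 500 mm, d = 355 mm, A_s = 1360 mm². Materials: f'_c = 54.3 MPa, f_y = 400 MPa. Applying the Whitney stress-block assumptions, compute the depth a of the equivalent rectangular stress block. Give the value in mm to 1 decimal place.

T = A_s f_y = 1360 × 400 = 544000 N = 544 kN.
Setting C = 0.85 f'_c a b equal to T: a = 544000/(0.85 × 54.3 × 500) = 23.6 mm.

a ≈ 23.6 mm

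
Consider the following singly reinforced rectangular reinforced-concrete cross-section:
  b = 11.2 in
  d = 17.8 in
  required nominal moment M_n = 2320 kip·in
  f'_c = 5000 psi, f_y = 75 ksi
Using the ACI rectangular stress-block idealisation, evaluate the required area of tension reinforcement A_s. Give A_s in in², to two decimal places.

From M_n = 0.85 f'_c a b (d − a/2):
a = d − √(d² − 2M_n/(0.85 f'_c b)) = 17.8 − √(17.8² − 2 × 2320/(0.85 × 5 × 11.2)) = 2.989 in.
A_s = 0.85 f'_c a b / f_y = 0.85 × 5 × 2.989 × 11.2 / 75 = 1.897 in².

A_s ≈ 1.90 in²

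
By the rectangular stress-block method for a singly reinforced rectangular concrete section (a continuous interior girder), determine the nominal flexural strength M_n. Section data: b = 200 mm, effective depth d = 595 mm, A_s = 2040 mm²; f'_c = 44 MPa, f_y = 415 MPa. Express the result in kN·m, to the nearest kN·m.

M_n ≈ 456 kN·m

T = A_s f_y = 2040 × 415 = 846600 N = 846.6 kN.
From C = T: a = T/(0.85 f'_c b) = 846600/(0.85 × 44 × 200) = 113.18 mm.
M_n = T(d − a/2) = 846.6 kN × (595 − 56.59) mm = 455.82 kN·m.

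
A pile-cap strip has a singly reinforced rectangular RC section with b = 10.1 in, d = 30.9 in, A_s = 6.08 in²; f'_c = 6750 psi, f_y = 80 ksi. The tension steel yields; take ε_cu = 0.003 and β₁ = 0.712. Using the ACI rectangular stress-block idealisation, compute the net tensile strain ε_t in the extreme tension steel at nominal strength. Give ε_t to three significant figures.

a = A_s f_y/(0.85 f'_c b) = 8.394 in.
β₁ = 0.712, so c = a/β₁ = 8.394/0.712 = 11.789 in.
From the linear strain diagram with ε_cu = 0.003: ε_t = 0.003 (d − c)/c = 0.003 × (30.9 − 11.789)/11.789 = 0.00486.
ε_t is between 0.004 and 0.005 — transition zone.

ε_t ≈ 0.00486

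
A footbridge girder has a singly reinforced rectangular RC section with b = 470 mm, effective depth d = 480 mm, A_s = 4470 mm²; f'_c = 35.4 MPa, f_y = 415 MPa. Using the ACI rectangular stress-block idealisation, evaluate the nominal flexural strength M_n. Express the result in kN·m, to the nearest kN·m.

M_n ≈ 769 kN·m

T = A_s f_y = 4470 × 415 = 1855050 N = 1855.05 kN.
From C = T: a = T/(0.85 f'_c b) = 1855050/(0.85 × 35.4 × 470) = 131.17 mm.
M_n = T(d − a/2) = 1855.05 kN × (480 − 65.585) mm = 768.76 kN·m.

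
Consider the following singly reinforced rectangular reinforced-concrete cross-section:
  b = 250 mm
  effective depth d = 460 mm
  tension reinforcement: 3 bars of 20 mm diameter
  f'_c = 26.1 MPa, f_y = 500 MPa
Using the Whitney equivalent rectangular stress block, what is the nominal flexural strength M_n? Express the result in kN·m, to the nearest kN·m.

M_n ≈ 197 kN·m

A_s = 3 × 314 = 942 mm².
T = A_s f_y = 942 × 500 = 471000 N = 471 kN.
From C = T: a = T/(0.85 f'_c b) = 471000/(0.85 × 26.1 × 250) = 84.92 mm.
M_n = T(d − a/2) = 471 kN × (460 − 42.46) mm = 196.66 kN·m.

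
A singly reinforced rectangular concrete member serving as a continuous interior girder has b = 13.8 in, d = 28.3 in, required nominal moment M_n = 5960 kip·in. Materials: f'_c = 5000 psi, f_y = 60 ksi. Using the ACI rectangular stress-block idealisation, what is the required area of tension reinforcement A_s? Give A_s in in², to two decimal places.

A_s ≈ 3.77 in²

From M_n = 0.85 f'_c a b (d − a/2):
a = d − √(d² − 2M_n/(0.85 f'_c b)) = 28.3 − √(28.3² − 2 × 5960/(0.85 × 5 × 13.8)) = 3.853 in.
A_s = 0.85 f'_c a b / f_y = 0.85 × 5 × 3.853 × 13.8 / 60 = 3.766 in².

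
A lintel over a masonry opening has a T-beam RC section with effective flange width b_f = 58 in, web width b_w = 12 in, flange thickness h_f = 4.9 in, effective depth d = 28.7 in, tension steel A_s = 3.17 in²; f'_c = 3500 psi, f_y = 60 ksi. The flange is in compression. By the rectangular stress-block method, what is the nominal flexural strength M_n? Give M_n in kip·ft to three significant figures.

M_n ≈ 446 kip·ft

Tension: T = A_s f_y = 3.17 × 60 = 190.2 kips.
Try a within the flange: a = T/(0.85 f'_c b_f) = 190.2/(0.85 × 3.5 × 58) = 1.102 in.
Since a = 1.102 ≤ h_f = 4.9 in, the stress block lies entirely in the flange; analyse as a rectangular beam of width b_f.
M_n = T(d − a/2) = 190.2 × (28.7 − 0.551) = 5353.9 kip·in.
M_n = 5353.9/12 = 446.16 kip·ft.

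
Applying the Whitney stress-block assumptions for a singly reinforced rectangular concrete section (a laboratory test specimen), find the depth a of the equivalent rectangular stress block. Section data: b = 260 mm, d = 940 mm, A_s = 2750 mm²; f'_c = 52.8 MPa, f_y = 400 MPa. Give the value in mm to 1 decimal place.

a ≈ 94.3 mm

T = A_s f_y = 2750 × 400 = 1100000 N = 1100 kN.
Setting C = 0.85 f'_c a b equal to T: a = 1100000/(0.85 × 52.8 × 260) = 94.3 mm.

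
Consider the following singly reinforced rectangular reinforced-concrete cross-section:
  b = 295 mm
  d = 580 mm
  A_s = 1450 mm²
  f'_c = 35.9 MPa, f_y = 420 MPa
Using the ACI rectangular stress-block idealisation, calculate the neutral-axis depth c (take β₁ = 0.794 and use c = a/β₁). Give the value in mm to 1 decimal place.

c ≈ 85.2 mm

T = A_s f_y = 1450 × 420 = 609000 N = 609 kN.
Setting C = 0.85 f'_c a b equal to T: a = 609000/(0.85 × 35.9 × 295) = 67.652 mm.
With β₁ = 0.794, c = a/β₁ = 67.652/0.794 = 85.2 mm.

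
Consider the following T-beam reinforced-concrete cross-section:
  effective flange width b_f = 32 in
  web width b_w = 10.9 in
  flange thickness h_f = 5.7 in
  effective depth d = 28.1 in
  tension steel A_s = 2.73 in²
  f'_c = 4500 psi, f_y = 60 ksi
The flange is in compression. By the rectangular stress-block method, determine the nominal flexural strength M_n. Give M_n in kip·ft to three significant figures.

M_n ≈ 374 kip·ft

Tension: T = A_s f_y = 2.73 × 60 = 163.8 kips.
Try a within the flange: a = T/(0.85 f'_c b_f) = 163.8/(0.85 × 4.5 × 32) = 1.338 in.
Since a = 1.338 ≤ h_f = 5.7 in, the stress block lies entirely in the flange; analyse as a rectangular beam of width b_f.
M_n = T(d − a/2) = 163.8 × (28.1 − 0.669) = 4493.2 kip·in.
M_n = 4493.2/12 = 374.43 kip·ft.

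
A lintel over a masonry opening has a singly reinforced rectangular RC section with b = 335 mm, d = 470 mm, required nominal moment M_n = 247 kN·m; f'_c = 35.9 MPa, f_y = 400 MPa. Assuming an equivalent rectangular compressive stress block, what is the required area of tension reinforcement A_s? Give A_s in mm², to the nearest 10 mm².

A_s ≈ 1390 mm²

With M_n = 0.85 f'_c a b (d − a/2), solve the quadratic for a:
a = d − √(d² − 2M_n/(0.85 f'_c b)) = 470 − √(470² − 2 × 247×10⁶/(0.85 × 35.9 × 335)) = 54.58 mm.
A_s = 0.85 f'_c a b / f_y = 0.85 × 35.9 × 54.58 × 335 / 400 = 1394.9 mm².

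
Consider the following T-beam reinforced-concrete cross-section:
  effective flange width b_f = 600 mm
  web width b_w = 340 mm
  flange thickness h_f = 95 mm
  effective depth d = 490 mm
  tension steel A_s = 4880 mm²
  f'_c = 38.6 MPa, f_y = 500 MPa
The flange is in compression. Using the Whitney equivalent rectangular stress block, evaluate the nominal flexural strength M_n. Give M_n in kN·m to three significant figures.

Tension: T = A_s f_y = 4880 × 500 = 2440000 N.
Try a within the flange: a = T/(0.85 f'_c b_f) = 2440000/(0.85 × 38.6 × 600) = 123.95 mm.
a = 123.95 > h_f = 95 mm: the block extends into the web. Split into flange-overhang and web parts.
C_f = 0.85 f'_c (b_f − b_w) h_f = 0.85 × 38.6 × (600 − 340) × 95 = 810407 N.
Remaining web compression depth: a_w = (T − C_f)/(0.85 f'_c b_w) = (2440000 − 810407)/(0.85 × 38.6 × 340) = 146.08 mm.
M_n = C_f(d − h_f/2) + (T − C_f)(d − a_w/2) = 810407 × (490 − 47.5) + 1629593 × (490 − 73.04) = 358.61 + 679.48 = 1038.09 × 10⁶ N·mm.
M_n = 1038.09 kN·m.

M_n ≈ 1040 kN·m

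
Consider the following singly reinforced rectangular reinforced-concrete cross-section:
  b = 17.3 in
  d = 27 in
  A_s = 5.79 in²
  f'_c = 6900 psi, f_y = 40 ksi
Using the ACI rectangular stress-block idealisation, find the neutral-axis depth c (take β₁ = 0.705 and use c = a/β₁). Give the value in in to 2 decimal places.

T = A_s f_y = 5.79 × 40 = 231.6 kips.
a = T/(0.85 f'_c b) = 231.6/(0.85 × 6.9 × 17.3) = 2.2826 in.
With β₁ = 0.705, c = a/β₁ = 2.2826/0.705 = 3.24 in.

c ≈ 3.24 in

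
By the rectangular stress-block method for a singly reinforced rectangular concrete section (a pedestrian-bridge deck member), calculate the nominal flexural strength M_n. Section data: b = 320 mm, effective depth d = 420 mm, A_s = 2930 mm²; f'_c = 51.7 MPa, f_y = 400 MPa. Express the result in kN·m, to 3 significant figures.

T = A_s f_y = 2930 × 400 = 1172000 N = 1172 kN.
From C = T: a = T/(0.85 f'_c b) = 1172000/(0.85 × 51.7 × 320) = 83.34 mm.
M_n = T(d − a/2) = 1172 kN × (420 − 41.67) mm = 443.40 kN·m.

M_n ≈ 443 kN·m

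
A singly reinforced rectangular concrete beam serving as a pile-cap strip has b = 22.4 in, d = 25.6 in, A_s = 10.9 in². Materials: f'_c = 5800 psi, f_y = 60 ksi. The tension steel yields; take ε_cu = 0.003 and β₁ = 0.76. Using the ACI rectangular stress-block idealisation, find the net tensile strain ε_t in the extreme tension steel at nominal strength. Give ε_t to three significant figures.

ε_t ≈ 0.00686

a = A_s f_y/(0.85 f'_c b) = 5.922 in.
β₁ = 0.76, so c = a/β₁ = 5.922/0.76 = 7.792 in.
From the linear strain diagram with ε_cu = 0.003: ε_t = 0.003 (d − c)/c = 0.003 × (25.6 − 7.792)/7.792 = 0.00686.
Since ε_t ≥ 0.005, the section is tension-controlled.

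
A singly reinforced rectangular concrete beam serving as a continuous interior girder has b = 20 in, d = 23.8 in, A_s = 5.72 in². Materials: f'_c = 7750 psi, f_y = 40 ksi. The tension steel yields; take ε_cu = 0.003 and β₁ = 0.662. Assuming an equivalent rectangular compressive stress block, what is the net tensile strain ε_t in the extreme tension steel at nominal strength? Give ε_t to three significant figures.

ε_t ≈ 0.0242

a = A_s f_y/(0.85 f'_c b) = 1.737 in.
β₁ = 0.662, so c = a/β₁ = 1.737/0.662 = 2.624 in.
From the linear strain diagram with ε_cu = 0.003: ε_t = 0.003 (d − c)/c = 0.003 × (23.8 − 2.624)/2.624 = 0.0242.
Since ε_t ≥ 0.005, the section is tension-controlled.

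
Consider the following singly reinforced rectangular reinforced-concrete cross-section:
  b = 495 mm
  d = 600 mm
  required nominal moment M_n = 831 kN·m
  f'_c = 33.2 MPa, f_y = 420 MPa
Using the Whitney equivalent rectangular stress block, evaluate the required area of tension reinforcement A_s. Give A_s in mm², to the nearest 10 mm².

With M_n = 0.85 f'_c a b (d − a/2), solve the quadratic for a:
a = d − √(d² − 2M_n/(0.85 f'_c b)) = 600 − √(600² − 2 × 831×10⁶/(0.85 × 33.2 × 495)) = 109.06 mm.
A_s = 0.85 f'_c a b / f_y = 0.85 × 33.2 × 109.06 × 495 / 420 = 3627.3 mm².

A_s ≈ 3630 mm²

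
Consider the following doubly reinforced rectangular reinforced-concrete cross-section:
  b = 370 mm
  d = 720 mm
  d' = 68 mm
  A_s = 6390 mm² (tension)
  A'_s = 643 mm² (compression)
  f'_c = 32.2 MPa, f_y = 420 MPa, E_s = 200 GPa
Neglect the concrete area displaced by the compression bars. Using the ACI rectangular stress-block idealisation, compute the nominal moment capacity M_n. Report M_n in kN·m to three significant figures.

Assume both tension and compression steel yield.
Net tension couple steel: A_s − A'_s = 5747 mm².
a = (A_s − A'_s) f_y / (0.85 f'_c b) = 2413740/(0.85 × 32.2 × 370) = 238.35 mm.
c = a/β₁ = 238.35/0.82 = 290.67 mm; ε'_s = 0.003(c − d')/c = 0.0023 ≥ f_y/E_s = 0.0021, so compression steel does yield.
M_n = (A_s − A'_s) f_y (d − a/2) + A'_s f_y (d − d') = [2413740 × (720 − 119.175) + 270060 × (720 − 68)] × 10⁻⁶ = 1450.24 + 176.08 = 1626.32 kN·m.

M_n ≈ 1630 kN·m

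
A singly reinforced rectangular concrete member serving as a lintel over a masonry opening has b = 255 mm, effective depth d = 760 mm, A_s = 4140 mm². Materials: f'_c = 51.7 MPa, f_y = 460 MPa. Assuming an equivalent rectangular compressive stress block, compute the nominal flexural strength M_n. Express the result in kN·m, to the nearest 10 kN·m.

M_n ≈ 1290 kN·m

T = A_s f_y = 4140 × 460 = 1904400 N = 1904.4 kN.
From C = T: a = T/(0.85 f'_c b) = 1904400/(0.85 × 51.7 × 255) = 169.95 mm.
M_n = T(d − a/2) = 1904.4 kN × (760 − 84.975) mm = 1285.52 kN·m.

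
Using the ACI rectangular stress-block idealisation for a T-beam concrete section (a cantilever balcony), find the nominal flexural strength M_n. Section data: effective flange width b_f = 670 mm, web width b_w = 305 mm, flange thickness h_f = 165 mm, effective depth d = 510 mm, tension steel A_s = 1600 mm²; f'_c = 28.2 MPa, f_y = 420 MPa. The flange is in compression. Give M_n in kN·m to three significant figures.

Tension: T = A_s f_y = 1600 × 420 = 672000 N.
Try a within the flange: a = T/(0.85 f'_c b_f) = 672000/(0.85 × 28.2 × 670) = 41.84 mm.
Since a = 41.84 ≤ h_f = 165 mm, the stress block lies entirely in the flange; analyse as a rectangular beam of width b_f.
M_n = T(d − a/2) = 672000 × (510 − 20.92) = 328.66 × 10⁶ N·mm.
M_n = 328.66 kN·m.

M_n ≈ 329 kN·m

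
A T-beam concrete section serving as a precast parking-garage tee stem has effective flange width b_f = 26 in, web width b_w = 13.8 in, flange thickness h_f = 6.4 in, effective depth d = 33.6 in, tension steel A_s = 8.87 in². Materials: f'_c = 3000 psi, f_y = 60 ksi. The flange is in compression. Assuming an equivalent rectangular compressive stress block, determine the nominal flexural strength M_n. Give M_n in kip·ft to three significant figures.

M_n ≈ 1310 kip·ft

Tension: T = A_s f_y = 8.87 × 60 = 532.2 kips.
Try a within the flange: a = T/(0.85 f'_c b_f) = 532.2/(0.85 × 3 × 26) = 8.027 in.
a = 8.027 > h_f = 6.4 in: the block extends into the web. Split into flange-overhang and web parts.
C_f = 0.85 f'_c (b_f − b_w) h_f = 0.85 × 3 × (26 − 13.8) × 6.4 = 199.1 kips.
Remaining web compression depth: a_w = (T − C_f)/(0.85 f'_c b_w) = (532.2 − 199.1)/(0.85 × 3 × 13.8) = 9.466 in.
M_n = C_f(d − h_f/2) + (T − C_f)(d − a_w/2) = 199.1 × (33.6 − 3.2) + 333.1 × (33.6 − 4.733) = 6052.6 + 9615.6 = 15668.2 kip·in.
M_n = 15668.2/12 = 1305.68 kip·ft.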